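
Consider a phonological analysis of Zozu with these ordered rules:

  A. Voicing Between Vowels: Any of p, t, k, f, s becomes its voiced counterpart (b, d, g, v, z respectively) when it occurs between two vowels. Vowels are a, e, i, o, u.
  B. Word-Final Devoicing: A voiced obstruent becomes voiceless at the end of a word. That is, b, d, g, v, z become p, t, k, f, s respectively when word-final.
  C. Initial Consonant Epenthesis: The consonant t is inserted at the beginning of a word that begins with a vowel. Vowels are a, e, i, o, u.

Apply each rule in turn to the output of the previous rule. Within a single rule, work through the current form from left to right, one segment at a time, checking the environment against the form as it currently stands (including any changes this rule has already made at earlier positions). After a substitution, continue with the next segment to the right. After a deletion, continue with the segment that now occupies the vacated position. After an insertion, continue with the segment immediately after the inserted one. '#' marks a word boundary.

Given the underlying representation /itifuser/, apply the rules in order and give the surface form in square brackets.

[tidivuzer]

A Voicing Between Vowels: [itifuser] → [idivuzer]
B Word-Final Devoicing: no change — [idivuzer]
C Initial Consonant Epenthesis: [idivuzer] → [tidivuzer]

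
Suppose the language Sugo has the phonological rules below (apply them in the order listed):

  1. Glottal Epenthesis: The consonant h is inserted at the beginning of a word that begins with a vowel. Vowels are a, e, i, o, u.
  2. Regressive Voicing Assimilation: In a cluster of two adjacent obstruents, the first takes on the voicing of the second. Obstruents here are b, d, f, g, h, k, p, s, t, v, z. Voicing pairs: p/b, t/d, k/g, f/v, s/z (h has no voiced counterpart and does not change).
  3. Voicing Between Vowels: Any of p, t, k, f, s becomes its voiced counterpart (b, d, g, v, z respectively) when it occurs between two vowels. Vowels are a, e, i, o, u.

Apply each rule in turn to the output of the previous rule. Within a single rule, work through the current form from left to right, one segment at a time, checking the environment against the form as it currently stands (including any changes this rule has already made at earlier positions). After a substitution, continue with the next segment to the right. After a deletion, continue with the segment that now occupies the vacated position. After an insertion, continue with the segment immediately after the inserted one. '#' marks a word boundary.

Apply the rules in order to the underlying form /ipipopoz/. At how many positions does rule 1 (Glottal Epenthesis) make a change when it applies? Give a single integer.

1 Glottal Epenthesis: [ipipopoz] → [hipipopoz]
2 Regressive Voicing Assimilation: no change — [hipipopoz]
3 Voicing Between Vowels: [hipipopoz] → [hibiboboz]
Rule 1 changed 1 position(s).

1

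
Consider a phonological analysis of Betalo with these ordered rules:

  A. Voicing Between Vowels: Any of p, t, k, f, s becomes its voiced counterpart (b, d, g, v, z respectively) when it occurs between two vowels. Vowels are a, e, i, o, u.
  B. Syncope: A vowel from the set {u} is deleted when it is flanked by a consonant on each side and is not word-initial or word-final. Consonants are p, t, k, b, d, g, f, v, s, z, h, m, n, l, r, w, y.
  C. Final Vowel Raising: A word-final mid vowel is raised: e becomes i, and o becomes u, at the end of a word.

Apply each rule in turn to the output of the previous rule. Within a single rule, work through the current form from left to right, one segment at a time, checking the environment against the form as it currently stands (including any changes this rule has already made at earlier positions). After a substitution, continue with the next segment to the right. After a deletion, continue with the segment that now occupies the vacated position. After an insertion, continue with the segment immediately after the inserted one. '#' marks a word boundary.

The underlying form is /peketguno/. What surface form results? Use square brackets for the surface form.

[pegetgnu]

A Voicing Between Vowels: [peketguno] → [pegetguno]
B Syncope: [pegetguno] → [pegetgno]
C Final Vowel Raising: [pegetgno] → [pegetgnu]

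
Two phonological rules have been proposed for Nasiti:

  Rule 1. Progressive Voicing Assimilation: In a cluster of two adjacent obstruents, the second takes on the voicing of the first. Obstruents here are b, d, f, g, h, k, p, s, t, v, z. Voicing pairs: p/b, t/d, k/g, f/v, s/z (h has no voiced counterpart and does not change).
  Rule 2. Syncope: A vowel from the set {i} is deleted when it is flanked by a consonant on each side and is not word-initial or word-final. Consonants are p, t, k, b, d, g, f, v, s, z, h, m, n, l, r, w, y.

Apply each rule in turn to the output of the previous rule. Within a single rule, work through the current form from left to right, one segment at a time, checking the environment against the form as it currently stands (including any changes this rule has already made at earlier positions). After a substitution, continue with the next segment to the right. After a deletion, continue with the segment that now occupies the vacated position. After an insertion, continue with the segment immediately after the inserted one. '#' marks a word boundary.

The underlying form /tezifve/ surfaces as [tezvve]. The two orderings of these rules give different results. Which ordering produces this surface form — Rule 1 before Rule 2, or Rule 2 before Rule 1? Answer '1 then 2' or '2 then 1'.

2 then 1

Order 1 then 2:
  1 Progressive Voicing Assimilation: [tezifve] → [teziffe]
  2 Syncope: [teziffe] → [tezffe]
  result: [tezffe]
Order 2 then 1:
  2 Syncope: [tezifve] → [tezfve]
  1 Progressive Voicing Assimilation: [tezfve] → [tezvve]
  result: [tezvve]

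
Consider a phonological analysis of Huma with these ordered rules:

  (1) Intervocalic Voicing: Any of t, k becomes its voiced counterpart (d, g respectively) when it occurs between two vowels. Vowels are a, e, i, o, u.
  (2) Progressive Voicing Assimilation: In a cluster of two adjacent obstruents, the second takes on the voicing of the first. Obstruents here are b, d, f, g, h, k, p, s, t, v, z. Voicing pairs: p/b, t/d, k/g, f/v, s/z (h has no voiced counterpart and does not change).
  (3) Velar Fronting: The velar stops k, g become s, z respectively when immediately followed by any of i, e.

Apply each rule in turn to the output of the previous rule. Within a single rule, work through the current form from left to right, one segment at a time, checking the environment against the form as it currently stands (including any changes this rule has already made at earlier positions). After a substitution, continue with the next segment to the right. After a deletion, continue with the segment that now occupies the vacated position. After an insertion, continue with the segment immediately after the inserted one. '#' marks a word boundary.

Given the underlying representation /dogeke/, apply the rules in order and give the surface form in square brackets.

(1) Intervocalic Voicing: [dogeke] → [dogege]
(2) Progressive Voicing Assimilation: no change — [dogege]
(3) Velar Fronting: [dogege] → [dozeze]

[dozeze]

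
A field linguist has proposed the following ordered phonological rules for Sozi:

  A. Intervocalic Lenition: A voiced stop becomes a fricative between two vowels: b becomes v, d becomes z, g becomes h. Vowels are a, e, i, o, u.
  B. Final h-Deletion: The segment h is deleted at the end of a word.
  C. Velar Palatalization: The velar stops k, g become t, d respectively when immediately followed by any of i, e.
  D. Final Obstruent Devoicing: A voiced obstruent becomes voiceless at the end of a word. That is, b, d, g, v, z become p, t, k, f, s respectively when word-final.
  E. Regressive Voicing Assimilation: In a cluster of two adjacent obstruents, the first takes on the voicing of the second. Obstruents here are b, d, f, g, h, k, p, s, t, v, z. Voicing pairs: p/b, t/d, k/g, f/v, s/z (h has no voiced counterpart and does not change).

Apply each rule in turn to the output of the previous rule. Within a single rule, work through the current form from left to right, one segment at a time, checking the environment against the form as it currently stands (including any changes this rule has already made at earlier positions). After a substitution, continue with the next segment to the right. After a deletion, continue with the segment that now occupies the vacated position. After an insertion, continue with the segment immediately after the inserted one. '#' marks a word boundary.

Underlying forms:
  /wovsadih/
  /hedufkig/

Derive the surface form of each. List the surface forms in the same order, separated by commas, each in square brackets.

/wovsadih/:
  A Intervocalic Lenition: [wovsadih] → [wovsazih]
  B Final h-Deletion: [wovsazih] → [wovsazi]
  C Velar Palatalization: no change — [wovsazi]
  D Final Obstruent Devoicing: no change — [wovsazi]
  E Regressive Voicing Assimilation: [wovsazi] → [wofsazi]
/hedufkig/:
  A Intervocalic Lenition: [hedufkig] → [hezufkig]
  B Final h-Deletion: no change — [hezufkig]
  C Velar Palatalization: [hezufkig] → [hezuftig]
  D Final Obstruent Devoicing: [hezuftig] → [hezuftik]
  E Regressive Voicing Assimilation: no change — [hezuftik]

[wofsazi], [hezuftik]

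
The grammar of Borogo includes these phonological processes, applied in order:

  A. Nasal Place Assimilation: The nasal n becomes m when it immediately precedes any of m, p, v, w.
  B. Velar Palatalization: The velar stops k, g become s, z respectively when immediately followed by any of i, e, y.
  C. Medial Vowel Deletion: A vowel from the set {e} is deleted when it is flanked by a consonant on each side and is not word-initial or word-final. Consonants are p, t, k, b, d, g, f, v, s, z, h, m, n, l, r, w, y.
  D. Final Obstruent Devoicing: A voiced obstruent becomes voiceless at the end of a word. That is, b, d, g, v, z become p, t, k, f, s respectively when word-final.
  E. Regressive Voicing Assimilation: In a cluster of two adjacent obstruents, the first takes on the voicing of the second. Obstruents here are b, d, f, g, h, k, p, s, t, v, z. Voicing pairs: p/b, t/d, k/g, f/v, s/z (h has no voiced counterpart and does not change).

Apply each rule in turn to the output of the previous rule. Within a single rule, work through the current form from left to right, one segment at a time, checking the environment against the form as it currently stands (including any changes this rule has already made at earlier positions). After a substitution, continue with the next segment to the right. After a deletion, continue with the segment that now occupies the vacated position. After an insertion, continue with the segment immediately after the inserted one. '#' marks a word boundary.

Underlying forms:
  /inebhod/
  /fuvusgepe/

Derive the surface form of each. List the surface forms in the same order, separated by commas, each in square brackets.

/inebhod/:
  A Nasal Place Assimilation: no change — [inebhod]
  B Velar Palatalization: no change — [inebhod]
  C Medial Vowel Deletion: [inebhod] → [inbhod]
  D Final Obstruent Devoicing: [inbhod] → [inbhot]
  E Regressive Voicing Assimilation: [inbhot] → [inphot]
/fuvusgepe/:
  A Nasal Place Assimilation: no change — [fuvusgepe]
  B Velar Palatalization: [fuvusgepe] → [fuvuszepe]
  C Medial Vowel Deletion: [fuvuszepe] → [fuvuszpe]
  D Final Obstruent Devoicing: no change — [fuvuszpe]
  E Regressive Voicing Assimilation: [fuvuszpe] → [fuvuzspe]

[inphot], [fuvuzspe]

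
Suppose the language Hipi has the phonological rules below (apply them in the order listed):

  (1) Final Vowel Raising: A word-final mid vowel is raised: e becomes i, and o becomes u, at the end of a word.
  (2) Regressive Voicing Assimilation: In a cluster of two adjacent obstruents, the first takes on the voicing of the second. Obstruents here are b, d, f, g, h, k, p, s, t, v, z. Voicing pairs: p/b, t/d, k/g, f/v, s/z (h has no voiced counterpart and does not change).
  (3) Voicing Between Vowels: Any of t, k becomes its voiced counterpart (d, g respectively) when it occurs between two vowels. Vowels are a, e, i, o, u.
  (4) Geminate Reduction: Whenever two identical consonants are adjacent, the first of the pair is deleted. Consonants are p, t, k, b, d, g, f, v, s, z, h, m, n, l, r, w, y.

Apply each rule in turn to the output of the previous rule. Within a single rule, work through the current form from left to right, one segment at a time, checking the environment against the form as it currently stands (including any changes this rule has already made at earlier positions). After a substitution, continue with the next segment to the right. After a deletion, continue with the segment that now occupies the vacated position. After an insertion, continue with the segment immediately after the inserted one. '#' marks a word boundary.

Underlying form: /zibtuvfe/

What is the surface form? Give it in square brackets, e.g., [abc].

(1) Final Vowel Raising: [zibtuvfe] → [zibtuvfi]
(2) Regressive Voicing Assimilation: [zibtuvfi] → [ziptuffi]
(3) Voicing Between Vowels: no change — [ziptuffi]
(4) Geminate Reduction: [ziptuffi] → [ziptufi]

[ziptufi]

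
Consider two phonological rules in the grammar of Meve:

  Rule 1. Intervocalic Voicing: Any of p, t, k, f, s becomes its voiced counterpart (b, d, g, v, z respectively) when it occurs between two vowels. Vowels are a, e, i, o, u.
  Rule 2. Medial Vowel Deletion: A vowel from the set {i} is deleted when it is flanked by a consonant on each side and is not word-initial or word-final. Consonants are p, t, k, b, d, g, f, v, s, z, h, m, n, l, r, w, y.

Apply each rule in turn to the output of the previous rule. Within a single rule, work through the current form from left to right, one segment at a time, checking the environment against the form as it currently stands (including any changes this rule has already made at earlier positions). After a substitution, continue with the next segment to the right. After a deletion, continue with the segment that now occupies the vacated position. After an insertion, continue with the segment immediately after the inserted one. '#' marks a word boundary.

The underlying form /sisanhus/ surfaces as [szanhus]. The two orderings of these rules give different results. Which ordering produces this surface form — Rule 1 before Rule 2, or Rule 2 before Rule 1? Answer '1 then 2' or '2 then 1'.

1 then 2

Order 1 then 2:
  1 Intervocalic Voicing: [sisanhus] → [sizanhus]
  2 Medial Vowel Deletion: [sizanhus] → [szanhus]
  result: [szanhus]
Order 2 then 1:
  2 Medial Vowel Deletion: [sisanhus] → [ssanhus]
  1 Intervocalic Voicing: no change — [ssanhus]
  result: [ssanhus]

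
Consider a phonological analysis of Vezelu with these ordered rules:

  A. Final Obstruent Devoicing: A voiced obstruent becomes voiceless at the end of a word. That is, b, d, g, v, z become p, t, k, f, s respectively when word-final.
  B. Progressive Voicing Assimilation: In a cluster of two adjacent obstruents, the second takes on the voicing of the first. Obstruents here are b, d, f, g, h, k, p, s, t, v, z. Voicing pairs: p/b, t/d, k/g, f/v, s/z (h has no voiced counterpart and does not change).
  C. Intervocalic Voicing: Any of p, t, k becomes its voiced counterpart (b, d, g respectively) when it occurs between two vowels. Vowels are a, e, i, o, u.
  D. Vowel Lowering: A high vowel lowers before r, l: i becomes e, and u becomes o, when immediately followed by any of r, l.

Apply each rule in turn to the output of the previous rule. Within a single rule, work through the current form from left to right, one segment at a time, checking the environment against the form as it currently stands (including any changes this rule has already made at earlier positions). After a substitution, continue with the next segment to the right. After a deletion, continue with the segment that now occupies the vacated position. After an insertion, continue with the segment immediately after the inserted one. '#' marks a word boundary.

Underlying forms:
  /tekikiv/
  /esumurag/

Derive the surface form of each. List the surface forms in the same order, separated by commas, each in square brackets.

/tekikiv/:
  A Final Obstruent Devoicing: [tekikiv] → [tekikif]
  B Progressive Voicing Assimilation: no change — [tekikif]
  C Intervocalic Voicing: [tekikif] → [tegigif]
  D Vowel Lowering: no change — [tegigif]
/esumurag/:
  A Final Obstruent Devoicing: [esumurag] → [esumurak]
  B Progressive Voicing Assimilation: no change — [esumurak]
  C Intervocalic Voicing: no change — [esumurak]
  D Vowel Lowering: [esumurak] → [esumorak]

[tegigif], [esumorak]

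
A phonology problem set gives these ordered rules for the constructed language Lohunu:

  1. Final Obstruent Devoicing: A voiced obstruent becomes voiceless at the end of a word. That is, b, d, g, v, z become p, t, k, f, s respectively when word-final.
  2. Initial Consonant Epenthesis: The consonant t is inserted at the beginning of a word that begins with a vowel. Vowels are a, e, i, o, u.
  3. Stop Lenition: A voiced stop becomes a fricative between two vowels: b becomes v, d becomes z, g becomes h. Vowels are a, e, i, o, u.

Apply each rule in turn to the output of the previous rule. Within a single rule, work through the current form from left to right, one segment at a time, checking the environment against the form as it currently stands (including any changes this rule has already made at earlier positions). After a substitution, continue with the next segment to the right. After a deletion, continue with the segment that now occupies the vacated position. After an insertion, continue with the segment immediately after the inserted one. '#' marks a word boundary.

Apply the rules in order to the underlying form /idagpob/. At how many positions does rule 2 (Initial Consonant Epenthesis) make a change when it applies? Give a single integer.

1 Final Obstruent Devoicing: [idagpob] → [idagpop]
2 Initial Consonant Epenthesis: [idagpop] → [tidagpop]
3 Stop Lenition: [tidagpop] → [tizagpop]
Rule 2 changed 1 position(s).

1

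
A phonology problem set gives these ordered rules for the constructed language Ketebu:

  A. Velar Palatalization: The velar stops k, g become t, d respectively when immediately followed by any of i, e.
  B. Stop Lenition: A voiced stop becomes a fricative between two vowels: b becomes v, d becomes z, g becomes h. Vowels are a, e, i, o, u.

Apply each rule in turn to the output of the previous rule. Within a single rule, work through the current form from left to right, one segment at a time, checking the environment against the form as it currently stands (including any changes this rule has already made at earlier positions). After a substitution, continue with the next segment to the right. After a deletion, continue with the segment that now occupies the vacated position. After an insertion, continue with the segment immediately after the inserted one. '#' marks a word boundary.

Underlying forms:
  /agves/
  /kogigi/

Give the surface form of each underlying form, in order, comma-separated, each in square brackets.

/agves/:
  A Velar Palatalization: no change — [agves]
  B Stop Lenition: no change — [agves]
/kogigi/:
  A Velar Palatalization: [kogigi] → [kodidi]
  B Stop Lenition: [kodidi] → [kozizi]

[agves], [kozizi]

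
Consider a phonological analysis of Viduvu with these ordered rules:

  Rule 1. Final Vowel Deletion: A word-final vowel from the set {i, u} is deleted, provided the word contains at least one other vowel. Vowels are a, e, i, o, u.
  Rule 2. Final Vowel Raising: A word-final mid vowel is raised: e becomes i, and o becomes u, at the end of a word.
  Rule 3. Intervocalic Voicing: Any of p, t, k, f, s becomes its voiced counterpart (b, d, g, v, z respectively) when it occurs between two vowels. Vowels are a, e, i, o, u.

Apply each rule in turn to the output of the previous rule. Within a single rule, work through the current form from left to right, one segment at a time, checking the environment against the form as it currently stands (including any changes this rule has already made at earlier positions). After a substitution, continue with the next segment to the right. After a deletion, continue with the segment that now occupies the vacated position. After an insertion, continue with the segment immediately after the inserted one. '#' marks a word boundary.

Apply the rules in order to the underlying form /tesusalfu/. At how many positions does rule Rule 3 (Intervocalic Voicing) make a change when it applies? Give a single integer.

2

Rule 1 Final Vowel Deletion: [tesusalfu] → [tesusalf]
Rule 2 Final Vowel Raising: no change — [tesusalf]
Rule 3 Intervocalic Voicing: [tesusalf] → [tezuzalf]
Rule Rule 3 changed 2 position(s).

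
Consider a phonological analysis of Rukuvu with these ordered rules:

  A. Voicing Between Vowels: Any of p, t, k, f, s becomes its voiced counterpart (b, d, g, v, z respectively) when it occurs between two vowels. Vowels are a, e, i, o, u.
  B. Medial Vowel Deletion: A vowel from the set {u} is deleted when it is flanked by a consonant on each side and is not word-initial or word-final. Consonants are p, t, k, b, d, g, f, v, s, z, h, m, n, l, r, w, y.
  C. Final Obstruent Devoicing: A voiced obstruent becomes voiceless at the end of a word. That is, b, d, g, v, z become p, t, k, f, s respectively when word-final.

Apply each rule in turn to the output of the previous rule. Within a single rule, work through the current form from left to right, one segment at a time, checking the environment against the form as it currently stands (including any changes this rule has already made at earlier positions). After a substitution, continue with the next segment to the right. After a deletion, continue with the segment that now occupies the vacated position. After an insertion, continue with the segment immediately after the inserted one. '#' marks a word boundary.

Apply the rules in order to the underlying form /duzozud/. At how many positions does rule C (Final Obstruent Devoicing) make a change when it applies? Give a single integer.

A Voicing Between Vowels: no change — [duzozud]
B Medial Vowel Deletion: [duzozud] → [dzozd]
C Final Obstruent Devoicing: [dzozd] → [dzozt]
Rule C changed 1 position(s).

1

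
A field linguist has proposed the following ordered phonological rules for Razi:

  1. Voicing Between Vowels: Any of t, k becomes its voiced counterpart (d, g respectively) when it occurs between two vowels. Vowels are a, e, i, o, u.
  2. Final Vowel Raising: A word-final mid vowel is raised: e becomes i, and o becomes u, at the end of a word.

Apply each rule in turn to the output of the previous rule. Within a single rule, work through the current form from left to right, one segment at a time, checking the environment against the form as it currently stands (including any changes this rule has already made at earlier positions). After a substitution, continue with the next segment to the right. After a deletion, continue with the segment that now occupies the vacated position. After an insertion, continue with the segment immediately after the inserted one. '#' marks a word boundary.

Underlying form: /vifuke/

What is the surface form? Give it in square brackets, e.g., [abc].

1 Voicing Between Vowels: [vifuke] → [vifuge]
2 Final Vowel Raising: [vifuge] → [vifugi]

[vifugi]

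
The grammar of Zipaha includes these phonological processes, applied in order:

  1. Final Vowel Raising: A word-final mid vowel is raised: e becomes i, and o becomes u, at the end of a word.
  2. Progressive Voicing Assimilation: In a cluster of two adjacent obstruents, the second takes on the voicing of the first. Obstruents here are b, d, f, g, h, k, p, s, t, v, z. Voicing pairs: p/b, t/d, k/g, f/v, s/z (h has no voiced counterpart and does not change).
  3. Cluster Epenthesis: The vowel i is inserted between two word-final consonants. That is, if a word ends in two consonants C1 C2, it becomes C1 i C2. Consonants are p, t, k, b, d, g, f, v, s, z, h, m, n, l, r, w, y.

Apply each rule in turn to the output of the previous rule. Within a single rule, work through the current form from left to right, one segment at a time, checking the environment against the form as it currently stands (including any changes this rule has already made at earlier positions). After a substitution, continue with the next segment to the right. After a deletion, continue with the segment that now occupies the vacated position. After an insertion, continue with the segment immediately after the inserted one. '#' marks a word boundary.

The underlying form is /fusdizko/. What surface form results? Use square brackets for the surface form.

[fustizgu]

1 Final Vowel Raising: [fusdizko] → [fusdizku]
2 Progressive Voicing Assimilation: [fusdizku] → [fustizgu]
3 Cluster Epenthesis: no change — [fustizgu]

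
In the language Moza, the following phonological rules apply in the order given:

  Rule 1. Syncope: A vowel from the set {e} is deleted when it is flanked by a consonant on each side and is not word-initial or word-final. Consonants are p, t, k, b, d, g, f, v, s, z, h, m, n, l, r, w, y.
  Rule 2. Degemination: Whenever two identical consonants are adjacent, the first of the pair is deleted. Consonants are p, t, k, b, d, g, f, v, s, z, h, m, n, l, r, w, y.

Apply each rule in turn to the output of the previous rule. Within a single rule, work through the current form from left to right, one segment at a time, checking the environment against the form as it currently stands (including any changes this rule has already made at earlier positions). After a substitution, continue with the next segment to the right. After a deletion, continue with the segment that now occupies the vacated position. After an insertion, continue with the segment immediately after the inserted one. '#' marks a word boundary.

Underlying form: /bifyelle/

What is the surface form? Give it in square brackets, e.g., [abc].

[bifyle]

Rule 1 Syncope: [bifyelle] → [bifylle]
Rule 2 Degemination: [bifylle] → [bifyle]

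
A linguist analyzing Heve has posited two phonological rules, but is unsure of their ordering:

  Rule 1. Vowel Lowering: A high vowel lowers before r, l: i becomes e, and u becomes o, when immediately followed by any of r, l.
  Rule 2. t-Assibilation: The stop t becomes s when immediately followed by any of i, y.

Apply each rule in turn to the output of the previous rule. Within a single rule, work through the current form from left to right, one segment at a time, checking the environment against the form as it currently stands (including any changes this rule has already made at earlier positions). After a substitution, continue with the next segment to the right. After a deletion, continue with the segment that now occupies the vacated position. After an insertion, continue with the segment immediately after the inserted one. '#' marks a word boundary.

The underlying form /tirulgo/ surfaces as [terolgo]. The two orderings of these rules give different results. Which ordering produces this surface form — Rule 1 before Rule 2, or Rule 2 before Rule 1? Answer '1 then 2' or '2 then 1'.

1 then 2

Order 1 then 2:
  1 Vowel Lowering: [tirulgo] → [terolgo]
  2 t-Assibilation: no change — [terolgo]
  result: [terolgo]
Order 2 then 1:
  2 t-Assibilation: [tirulgo] → [sirulgo]
  1 Vowel Lowering: [sirulgo] → [serolgo]
  result: [serolgo]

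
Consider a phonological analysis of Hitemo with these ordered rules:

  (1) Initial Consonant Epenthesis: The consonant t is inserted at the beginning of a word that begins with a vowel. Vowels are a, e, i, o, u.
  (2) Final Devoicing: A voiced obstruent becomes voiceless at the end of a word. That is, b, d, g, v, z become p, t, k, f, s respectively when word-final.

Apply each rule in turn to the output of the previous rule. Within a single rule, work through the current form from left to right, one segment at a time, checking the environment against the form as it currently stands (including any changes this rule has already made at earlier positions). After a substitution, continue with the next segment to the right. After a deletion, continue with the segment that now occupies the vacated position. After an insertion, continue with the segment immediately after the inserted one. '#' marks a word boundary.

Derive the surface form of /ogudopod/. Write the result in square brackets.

(1) Initial Consonant Epenthesis: [ogudopod] → [togudopod]
(2) Final Devoicing: [togudopod] → [togudopot]

[togudopot]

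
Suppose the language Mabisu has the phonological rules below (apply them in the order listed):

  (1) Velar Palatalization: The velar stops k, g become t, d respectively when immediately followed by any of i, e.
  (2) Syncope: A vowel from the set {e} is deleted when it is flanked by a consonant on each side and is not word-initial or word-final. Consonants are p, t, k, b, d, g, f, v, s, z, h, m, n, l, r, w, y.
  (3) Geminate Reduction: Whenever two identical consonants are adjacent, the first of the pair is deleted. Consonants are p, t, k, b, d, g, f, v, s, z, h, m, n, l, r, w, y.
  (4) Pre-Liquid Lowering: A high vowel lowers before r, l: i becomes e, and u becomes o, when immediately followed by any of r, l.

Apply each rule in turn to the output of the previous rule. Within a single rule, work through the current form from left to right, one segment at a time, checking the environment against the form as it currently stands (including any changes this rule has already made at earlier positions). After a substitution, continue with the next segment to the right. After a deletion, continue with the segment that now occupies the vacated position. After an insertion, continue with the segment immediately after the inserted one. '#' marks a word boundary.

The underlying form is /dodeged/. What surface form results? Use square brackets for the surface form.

[dod]

(1) Velar Palatalization: [dodeged] → [dodeded]
(2) Syncope: [dodeded] → [doddd]
(3) Geminate Reduction: [doddd] → [dod]
(4) Pre-Liquid Lowering: no change — [dod]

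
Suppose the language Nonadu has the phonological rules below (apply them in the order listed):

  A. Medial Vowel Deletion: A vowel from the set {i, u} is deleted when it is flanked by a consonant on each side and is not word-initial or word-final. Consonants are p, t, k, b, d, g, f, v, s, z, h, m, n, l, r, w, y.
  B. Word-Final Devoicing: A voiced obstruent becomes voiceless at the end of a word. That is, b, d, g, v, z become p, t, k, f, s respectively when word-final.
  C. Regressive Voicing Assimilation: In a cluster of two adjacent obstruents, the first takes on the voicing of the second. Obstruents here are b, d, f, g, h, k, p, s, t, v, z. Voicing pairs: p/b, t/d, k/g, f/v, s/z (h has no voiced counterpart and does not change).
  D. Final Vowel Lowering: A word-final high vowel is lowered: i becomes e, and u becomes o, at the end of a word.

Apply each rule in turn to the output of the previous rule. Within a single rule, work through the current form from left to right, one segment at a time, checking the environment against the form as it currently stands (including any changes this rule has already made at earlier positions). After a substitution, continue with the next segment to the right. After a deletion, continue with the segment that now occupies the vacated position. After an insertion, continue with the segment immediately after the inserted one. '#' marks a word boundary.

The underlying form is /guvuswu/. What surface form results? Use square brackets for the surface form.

A Medial Vowel Deletion: [guvuswu] → [gvswu]
B Word-Final Devoicing: no change — [gvswu]
C Regressive Voicing Assimilation: [gvswu] → [gfswu]
D Final Vowel Lowering: [gfswu] → [gfswo]

[gfswo]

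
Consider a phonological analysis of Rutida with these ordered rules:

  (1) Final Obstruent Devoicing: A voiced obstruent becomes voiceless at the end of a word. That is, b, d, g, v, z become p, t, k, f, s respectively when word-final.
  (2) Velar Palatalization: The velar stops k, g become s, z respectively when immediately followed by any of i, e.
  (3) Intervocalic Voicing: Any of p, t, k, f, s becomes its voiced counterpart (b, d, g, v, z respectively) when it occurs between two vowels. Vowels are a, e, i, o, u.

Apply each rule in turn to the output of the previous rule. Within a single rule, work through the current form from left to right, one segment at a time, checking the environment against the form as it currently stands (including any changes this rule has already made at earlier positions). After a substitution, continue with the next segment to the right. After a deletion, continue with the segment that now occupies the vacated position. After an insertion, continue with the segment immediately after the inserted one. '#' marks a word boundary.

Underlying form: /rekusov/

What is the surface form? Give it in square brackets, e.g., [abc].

[reguzof]

(1) Final Obstruent Devoicing: [rekusov] → [rekusof]
(2) Velar Palatalization: no change — [rekusof]
(3) Intervocalic Voicing: [rekusof] → [reguzof]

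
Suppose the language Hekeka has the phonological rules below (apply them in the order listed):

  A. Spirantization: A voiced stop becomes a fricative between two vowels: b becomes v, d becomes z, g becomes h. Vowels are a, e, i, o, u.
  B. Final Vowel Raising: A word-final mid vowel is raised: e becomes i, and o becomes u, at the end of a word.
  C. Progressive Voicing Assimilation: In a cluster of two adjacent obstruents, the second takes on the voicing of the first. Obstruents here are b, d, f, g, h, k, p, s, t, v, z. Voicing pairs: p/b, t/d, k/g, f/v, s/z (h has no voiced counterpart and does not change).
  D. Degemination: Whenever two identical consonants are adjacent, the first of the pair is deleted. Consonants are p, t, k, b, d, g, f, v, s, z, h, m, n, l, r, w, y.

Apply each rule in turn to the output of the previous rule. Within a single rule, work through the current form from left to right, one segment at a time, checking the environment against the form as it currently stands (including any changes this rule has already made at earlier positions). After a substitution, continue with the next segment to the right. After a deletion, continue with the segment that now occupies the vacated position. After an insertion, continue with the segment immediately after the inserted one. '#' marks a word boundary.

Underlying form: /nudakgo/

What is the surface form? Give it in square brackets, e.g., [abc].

A Spirantization: [nudakgo] → [nuzakgo]
B Final Vowel Raising: [nuzakgo] → [nuzakgu]
C Progressive Voicing Assimilation: [nuzakgu] → [nuzakku]
D Degemination: [nuzakku] → [nuzaku]

[nuzaku]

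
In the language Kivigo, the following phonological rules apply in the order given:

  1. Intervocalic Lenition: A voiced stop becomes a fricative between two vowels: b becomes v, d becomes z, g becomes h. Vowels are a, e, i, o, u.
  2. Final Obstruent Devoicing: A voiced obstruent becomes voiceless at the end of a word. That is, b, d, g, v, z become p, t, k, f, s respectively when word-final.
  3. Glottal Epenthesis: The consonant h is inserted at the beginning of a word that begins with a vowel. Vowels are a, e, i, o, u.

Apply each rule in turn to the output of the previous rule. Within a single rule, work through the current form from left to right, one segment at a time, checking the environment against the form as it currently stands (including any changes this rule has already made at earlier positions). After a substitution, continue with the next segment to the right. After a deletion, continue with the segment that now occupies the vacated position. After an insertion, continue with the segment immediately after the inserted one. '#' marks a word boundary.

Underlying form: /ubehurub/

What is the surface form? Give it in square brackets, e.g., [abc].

1 Intervocalic Lenition: [ubehurub] → [uvehurub]
2 Final Obstruent Devoicing: [uvehurub] → [uvehurup]
3 Glottal Epenthesis: [uvehurup] → [huvehurup]

[huvehurup]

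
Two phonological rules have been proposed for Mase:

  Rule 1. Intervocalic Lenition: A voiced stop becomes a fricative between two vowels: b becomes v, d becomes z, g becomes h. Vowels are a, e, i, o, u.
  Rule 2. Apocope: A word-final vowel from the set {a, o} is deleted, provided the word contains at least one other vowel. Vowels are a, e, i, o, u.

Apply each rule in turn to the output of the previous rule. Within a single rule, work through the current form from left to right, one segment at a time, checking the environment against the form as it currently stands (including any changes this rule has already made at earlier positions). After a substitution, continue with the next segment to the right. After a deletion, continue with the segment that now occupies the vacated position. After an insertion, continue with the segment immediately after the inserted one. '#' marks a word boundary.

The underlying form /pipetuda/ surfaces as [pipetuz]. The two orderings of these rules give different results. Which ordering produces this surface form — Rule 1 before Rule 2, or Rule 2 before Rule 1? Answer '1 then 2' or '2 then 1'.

Order 1 then 2:
  1 Intervocalic Lenition: [pipetuda] → [pipetuza]
  2 Apocope: [pipetuza] → [pipetuz]
  result: [pipetuz]
Order 2 then 1:
  2 Apocope: [pipetuda] → [pipetud]
  1 Intervocalic Lenition: no change — [pipetud]
  result: [pipetud]

1 then 2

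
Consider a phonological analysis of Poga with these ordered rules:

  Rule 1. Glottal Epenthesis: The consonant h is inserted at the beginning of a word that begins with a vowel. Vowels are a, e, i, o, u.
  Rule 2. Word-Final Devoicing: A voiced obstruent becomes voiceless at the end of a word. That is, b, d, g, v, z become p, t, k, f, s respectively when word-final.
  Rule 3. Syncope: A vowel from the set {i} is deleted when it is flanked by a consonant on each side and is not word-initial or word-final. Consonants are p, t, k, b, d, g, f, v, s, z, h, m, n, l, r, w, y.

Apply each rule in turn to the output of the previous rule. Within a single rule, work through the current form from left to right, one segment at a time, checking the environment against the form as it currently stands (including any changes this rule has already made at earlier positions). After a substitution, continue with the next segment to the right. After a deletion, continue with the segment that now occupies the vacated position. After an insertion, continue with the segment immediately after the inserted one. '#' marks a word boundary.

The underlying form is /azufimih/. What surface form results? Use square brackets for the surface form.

[hazufmh]

Rule 1 Glottal Epenthesis: [azufimih] → [hazufimih]
Rule 2 Word-Final Devoicing: no change — [hazufimih]
Rule 3 Syncope: [hazufimih] → [hazufmh]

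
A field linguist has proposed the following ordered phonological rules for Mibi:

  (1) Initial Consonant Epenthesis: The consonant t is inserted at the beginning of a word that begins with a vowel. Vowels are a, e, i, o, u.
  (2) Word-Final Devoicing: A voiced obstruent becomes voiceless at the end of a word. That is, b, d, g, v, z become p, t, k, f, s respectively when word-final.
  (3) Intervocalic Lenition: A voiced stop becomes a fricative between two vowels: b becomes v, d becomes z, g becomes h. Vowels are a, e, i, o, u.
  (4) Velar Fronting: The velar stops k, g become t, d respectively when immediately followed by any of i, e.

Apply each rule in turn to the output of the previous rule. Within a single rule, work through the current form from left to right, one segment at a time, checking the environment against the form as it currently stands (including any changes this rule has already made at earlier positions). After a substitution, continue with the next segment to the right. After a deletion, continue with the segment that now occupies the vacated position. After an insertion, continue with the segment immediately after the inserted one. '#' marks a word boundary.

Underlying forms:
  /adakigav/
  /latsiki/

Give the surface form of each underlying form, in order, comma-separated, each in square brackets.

[tazatihaf], [latsiti]

/adakigav/:
  (1) Initial Consonant Epenthesis: [adakigav] → [tadakigav]
  (2) Word-Final Devoicing: [tadakigav] → [tadakigaf]
  (3) Intervocalic Lenition: [tadakigaf] → [tazakihaf]
  (4) Velar Fronting: [tazakihaf] → [tazatihaf]
/latsiki/:
  (1) Initial Consonant Epenthesis: no change — [latsiki]
  (2) Word-Final Devoicing: no change — [latsiki]
  (3) Intervocalic Lenition: no change — [latsiki]
  (4) Velar Fronting: [latsiki] → [latsiti]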